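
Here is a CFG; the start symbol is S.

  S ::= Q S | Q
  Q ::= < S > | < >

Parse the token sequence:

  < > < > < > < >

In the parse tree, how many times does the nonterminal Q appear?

4

[S [Q < >] [S [Q < >] [S [Q < >] [S [Q < >]]]]]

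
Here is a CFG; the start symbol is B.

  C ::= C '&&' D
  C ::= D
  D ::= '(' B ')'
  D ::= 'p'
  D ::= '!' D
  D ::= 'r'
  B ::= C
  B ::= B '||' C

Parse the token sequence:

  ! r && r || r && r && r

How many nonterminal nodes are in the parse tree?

[B [B [C [C [D ! [D r]]] && [D r]]] || [C [C [C [D r]] && [D r]] && [D r]]]

13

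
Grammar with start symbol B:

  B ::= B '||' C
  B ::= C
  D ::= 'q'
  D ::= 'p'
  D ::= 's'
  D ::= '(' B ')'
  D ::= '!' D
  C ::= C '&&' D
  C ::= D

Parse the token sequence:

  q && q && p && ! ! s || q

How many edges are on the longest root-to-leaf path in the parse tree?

7

[B [B [C [C [C [C [D q]] && [D q]] && [D p]] && [D ! [D ! [D s]]]]] || [C [D q]]]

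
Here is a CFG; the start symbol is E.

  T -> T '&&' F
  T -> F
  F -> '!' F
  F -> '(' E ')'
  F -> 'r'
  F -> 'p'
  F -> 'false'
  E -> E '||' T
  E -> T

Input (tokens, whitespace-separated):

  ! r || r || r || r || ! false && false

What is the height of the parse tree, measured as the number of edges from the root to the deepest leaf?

[E [E [E [E [E [T [F ! [F r]]]] || [T [F r]]] || [T [F r]]] || [T [F r]]] || [T [T [F ! [F false]]] && [F false]]]

8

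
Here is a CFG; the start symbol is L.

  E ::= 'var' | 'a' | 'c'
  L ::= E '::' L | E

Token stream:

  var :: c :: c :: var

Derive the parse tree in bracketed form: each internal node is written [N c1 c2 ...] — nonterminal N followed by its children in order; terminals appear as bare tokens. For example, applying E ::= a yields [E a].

L
E :: L
var :: L
var :: E :: L
var :: c :: L
var :: c :: E :: L
var :: c :: c :: L
var :: c :: c :: E
var :: c :: c :: var

[L [E var] :: [L [E c] :: [L [E c] :: [L [E var]]]]]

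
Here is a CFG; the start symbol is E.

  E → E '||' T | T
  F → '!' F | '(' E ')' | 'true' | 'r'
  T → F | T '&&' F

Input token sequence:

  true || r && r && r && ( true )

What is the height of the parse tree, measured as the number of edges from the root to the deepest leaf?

[E [E [T [F true]]] || [T [T [T [T [F r]] && [F r]] && [F r]] && [F ( [E [T [F true]]] )]]]

6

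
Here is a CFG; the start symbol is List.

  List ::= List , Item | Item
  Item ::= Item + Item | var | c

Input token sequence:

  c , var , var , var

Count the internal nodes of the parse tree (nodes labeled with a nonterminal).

8

[List [List [List [List [Item c]] , [Item var]] , [Item var]] , [Item var]]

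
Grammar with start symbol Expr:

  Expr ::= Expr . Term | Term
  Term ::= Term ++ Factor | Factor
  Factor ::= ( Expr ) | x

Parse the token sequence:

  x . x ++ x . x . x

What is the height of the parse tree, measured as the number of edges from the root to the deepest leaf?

6

[Expr [Expr [Expr [Expr [Term [Factor x]]] . [Term [Term [Factor x]] ++ [Factor x]]] . [Term [Factor x]]] . [Term [Factor x]]]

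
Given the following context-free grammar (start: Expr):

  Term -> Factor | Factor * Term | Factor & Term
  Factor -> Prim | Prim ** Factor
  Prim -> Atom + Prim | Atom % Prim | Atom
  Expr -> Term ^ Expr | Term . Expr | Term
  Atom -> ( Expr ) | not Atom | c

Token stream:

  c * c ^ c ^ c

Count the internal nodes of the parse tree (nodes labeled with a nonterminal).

[Expr [Term [Factor [Prim [Atom c]]] * [Term [Factor [Prim [Atom c]]]]] ^ [Expr [Term [Factor [Prim [Atom c]]]] ^ [Expr [Term [Factor [Prim [Atom c]]]]]]]

19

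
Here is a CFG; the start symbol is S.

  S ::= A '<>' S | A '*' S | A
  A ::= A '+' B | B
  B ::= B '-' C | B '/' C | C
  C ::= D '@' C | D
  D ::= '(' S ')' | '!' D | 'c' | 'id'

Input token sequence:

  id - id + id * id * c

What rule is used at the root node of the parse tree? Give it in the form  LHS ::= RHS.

S ::= A '*' S

[S [A [A [B [B [C [D id]]] - [C [D id]]]] + [B [C [D id]]]] * [S [A [B [C [D id]]]] * [S [A [B [C [D c]]]]]]]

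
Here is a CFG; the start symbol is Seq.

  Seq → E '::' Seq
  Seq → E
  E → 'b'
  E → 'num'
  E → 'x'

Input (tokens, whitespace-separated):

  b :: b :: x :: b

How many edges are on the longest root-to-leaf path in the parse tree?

5

[Seq [E b] :: [Seq [E b] :: [Seq [E x] :: [Seq [E b]]]]]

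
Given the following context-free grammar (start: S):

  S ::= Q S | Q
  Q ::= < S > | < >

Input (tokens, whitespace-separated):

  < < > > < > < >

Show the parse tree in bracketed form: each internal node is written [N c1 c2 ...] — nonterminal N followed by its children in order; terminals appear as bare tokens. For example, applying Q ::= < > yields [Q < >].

[S [Q < [S [Q < >]] >] [S [Q < >] [S [Q < >]]]]

S
Q S
< S > S
< Q > S
< < > > S
< < > > Q S
< < > > < > S
< < > > < > Q
< < > > < > < >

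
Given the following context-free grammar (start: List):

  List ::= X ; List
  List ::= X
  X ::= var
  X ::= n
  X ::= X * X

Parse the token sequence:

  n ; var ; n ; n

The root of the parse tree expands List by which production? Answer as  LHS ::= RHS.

List ::= X ; List

[List [X n] ; [List [X var] ; [List [X n] ; [List [X n]]]]]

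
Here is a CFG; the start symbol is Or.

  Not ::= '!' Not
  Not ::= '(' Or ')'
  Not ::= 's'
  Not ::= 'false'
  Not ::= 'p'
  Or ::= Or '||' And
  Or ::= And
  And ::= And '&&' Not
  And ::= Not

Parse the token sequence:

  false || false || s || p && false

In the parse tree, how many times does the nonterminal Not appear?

[Or [Or [Or [Or [And [Not false]]] || [And [Not false]]] || [And [Not s]]] || [And [And [Not p]] && [Not false]]]

5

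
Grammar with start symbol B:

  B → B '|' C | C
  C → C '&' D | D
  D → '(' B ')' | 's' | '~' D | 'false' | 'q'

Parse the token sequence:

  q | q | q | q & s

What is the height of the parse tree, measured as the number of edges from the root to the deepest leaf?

6

[B [B [B [B [C [D q]]] | [C [D q]]] | [C [D q]]] | [C [C [D q]] & [D s]]]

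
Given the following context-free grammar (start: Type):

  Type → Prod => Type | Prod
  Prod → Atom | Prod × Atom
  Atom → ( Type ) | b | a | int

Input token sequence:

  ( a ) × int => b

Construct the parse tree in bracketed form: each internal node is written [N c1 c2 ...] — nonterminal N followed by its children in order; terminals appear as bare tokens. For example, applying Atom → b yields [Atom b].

Type
Prod => Type
Prod × Atom => Type
Atom × Atom => Type
( Type ) × Atom => Type
( Prod ) × Atom => Type
( Atom ) × Atom => Type
( a ) × Atom => Type
( a ) × int => Type
( a ) × int => Prod
( a ) × int => Atom
( a ) × int => b

[Type [Prod [Prod [Atom ( [Type [Prod [Atom a]]] )]] × [Atom int]] => [Type [Prod [Atom b]]]]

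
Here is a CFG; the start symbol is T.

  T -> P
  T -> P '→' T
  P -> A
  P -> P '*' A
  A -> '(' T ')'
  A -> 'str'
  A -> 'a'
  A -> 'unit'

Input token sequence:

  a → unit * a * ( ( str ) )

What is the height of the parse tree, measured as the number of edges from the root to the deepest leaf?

10

[T [P [A a]] → [T [P [P [P [A unit]] * [A a]] * [A ( [T [P [A ( [T [P [A str]]] )]]] )]]]]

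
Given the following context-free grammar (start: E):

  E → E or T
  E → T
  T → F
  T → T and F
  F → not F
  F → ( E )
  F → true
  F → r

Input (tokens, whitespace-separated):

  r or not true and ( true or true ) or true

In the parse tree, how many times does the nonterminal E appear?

[E [E [E [T [F r]]] or [T [T [F not [F true]]] and [F ( [E [E [T [F true]]] or [T [F true]]] )]]] or [T [F true]]]

5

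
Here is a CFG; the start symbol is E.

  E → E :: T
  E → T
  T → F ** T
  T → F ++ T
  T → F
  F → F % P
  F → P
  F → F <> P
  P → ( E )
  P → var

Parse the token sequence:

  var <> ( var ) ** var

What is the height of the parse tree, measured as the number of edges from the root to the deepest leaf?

[E [T [F [F [P var]] <> [P ( [E [T [F [P var]]]] )]] ** [T [F [P var]]]]]

8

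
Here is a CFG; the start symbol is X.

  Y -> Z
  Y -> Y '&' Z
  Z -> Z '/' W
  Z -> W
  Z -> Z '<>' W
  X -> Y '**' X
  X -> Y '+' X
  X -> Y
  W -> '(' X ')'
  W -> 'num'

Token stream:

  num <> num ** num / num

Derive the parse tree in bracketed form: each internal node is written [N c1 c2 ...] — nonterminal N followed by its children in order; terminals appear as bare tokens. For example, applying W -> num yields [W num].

X
Y ** X
Z ** X
Z <> W ** X
W <> W ** X
num <> W ** X
num <> num ** X
num <> num ** Y
num <> num ** Z
num <> num ** Z / W
num <> num ** W / W
num <> num ** num / W
num <> num ** num / num

[X [Y [Z [Z [W num]] <> [W num]]] ** [X [Y [Z [Z [W num]] / [W num]]]]]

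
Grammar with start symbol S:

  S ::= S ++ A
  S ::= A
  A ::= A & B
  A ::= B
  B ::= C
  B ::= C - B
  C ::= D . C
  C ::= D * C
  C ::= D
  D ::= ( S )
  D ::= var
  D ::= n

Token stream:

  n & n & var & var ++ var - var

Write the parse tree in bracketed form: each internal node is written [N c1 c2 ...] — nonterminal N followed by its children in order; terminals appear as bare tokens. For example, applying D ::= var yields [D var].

[S [S [A [A [A [A [B [C [D n]]]] & [B [C [D n]]]] & [B [C [D var]]]] & [B [C [D var]]]]] ++ [A [B [C [D var]] - [B [C [D var]]]]]]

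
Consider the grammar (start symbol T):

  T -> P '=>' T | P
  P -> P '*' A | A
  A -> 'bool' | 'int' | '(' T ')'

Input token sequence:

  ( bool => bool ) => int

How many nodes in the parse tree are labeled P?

[T [P [A ( [T [P [A bool]] => [T [P [A bool]]]] )]] => [T [P [A int]]]]

4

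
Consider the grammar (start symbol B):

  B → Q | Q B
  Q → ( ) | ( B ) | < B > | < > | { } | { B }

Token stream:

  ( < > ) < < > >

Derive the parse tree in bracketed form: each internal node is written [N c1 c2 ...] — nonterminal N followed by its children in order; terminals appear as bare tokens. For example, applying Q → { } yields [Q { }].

B
Q B
( B ) B
( Q ) B
( < > ) B
( < > ) Q
( < > ) < B >
( < > ) < Q >
( < > ) < < > >

[B [Q ( [B [Q < >]] )] [B [Q < [B [Q < >]] >]]]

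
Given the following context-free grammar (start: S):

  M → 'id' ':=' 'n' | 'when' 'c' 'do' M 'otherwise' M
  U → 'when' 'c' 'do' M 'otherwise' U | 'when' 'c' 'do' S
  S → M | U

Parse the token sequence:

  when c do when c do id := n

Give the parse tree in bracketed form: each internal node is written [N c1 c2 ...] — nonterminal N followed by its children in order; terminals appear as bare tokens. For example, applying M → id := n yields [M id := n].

[S [U when c do [S [U when c do [S [M id := n]]]]]]

S
U
when c do S
when c do U
when c do when c do S
when c do when c do M
when c do when c do id := n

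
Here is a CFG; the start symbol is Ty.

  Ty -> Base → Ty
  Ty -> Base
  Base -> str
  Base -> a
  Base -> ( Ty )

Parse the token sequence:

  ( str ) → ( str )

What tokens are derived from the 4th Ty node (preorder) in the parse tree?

[Ty [Base ( [Ty [Base str]] )] → [Ty [Base ( [Ty [Base str]] )]]]

str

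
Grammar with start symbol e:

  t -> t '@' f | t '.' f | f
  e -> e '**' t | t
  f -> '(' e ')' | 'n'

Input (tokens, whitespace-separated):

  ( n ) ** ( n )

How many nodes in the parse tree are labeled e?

4

[e [e [t [f ( [e [t [f n]]] )]]] ** [t [f ( [e [t [f n]]] )]]]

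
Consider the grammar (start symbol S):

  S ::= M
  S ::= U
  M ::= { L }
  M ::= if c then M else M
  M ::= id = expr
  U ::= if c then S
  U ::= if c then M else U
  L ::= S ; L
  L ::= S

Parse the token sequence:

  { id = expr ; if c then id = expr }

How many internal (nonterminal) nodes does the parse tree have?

10

[S [M { [L [S [M id = expr]] ; [L [S [U if c then [S [M id = expr]]]]]] }]]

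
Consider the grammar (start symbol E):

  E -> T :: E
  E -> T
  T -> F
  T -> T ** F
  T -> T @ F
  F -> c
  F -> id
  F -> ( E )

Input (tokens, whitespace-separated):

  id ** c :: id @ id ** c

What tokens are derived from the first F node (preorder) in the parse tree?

id

[E [T [T [F id]] ** [F c]] :: [E [T [T [T [F id]] @ [F id]] ** [F c]]]]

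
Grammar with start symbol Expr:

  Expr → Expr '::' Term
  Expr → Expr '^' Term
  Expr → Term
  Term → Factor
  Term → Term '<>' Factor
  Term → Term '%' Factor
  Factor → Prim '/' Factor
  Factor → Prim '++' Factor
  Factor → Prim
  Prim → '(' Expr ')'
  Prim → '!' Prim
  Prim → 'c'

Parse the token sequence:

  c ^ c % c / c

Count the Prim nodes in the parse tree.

4

[Expr [Expr [Term [Factor [Prim c]]]] ^ [Term [Term [Factor [Prim c]]] % [Factor [Prim c] / [Factor [Prim c]]]]]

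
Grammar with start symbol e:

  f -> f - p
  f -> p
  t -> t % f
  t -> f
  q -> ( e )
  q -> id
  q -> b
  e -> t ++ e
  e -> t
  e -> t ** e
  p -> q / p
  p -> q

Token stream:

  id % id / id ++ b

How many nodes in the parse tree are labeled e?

[e [t [t [f [p [q id]]]] % [f [p [q id] / [p [q id]]]]] ++ [e [t [f [p [q b]]]]]]

2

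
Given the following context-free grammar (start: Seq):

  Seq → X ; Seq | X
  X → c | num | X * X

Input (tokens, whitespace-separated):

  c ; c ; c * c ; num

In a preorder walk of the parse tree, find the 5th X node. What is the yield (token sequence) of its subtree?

[Seq [X c] ; [Seq [X c] ; [Seq [X [X c] * [X c]] ; [Seq [X num]]]]]

c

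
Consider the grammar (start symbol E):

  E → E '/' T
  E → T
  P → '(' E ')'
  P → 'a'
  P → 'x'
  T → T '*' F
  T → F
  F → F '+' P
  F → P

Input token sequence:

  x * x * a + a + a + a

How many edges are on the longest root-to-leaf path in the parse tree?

7

[E [T [T [T [F [P x]]] * [F [P x]]] * [F [F [F [F [P a]] + [P a]] + [P a]] + [P a]]]]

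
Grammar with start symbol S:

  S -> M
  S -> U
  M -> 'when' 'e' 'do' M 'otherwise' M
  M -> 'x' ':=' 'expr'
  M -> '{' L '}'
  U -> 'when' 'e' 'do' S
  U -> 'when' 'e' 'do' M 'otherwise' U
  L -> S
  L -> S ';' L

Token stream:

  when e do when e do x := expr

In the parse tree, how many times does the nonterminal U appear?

[S [U when e do [S [U when e do [S [M x := expr]]]]]]

2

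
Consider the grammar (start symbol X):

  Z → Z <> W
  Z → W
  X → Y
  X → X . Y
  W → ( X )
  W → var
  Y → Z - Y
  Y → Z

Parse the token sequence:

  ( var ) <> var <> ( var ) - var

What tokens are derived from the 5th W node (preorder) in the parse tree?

[X [Y [Z [Z [Z [W ( [X [Y [Z [W var]]]] )]] <> [W var]] <> [W ( [X [Y [Z [W var]]]] )]] - [Y [Z [W var]]]]]

var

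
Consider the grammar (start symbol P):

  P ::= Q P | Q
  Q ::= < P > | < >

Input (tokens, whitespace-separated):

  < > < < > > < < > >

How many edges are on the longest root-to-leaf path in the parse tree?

6

[P [Q < >] [P [Q < [P [Q < >]] >] [P [Q < [P [Q < >]] >]]]]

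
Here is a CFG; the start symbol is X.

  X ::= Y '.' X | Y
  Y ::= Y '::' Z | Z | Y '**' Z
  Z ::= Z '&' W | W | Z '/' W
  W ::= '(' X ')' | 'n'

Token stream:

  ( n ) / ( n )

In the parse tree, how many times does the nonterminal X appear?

3

[X [Y [Z [Z [W ( [X [Y [Z [W n]]]] )]] / [W ( [X [Y [Z [W n]]]] )]]]]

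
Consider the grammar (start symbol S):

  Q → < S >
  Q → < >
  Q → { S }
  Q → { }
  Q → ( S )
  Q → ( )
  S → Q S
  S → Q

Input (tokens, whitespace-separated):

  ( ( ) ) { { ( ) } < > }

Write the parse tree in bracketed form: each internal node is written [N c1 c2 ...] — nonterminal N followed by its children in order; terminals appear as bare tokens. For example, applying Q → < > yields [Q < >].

S
Q S
( S ) S
( Q ) S
( ( ) ) S
( ( ) ) Q
( ( ) ) { S }
( ( ) ) { Q S }
( ( ) ) { { S } S }
( ( ) ) { { Q } S }
( ( ) ) { { ( ) } S }
( ( ) ) { { ( ) } Q }
( ( ) ) { { ( ) } < > }

[S [Q ( [S [Q ( )]] )] [S [Q { [S [Q { [S [Q ( )]] }] [S [Q < >]]] }]]]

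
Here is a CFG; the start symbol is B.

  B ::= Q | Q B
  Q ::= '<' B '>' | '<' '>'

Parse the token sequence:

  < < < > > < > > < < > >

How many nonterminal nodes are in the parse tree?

12

[B [Q < [B [Q < [B [Q < >]] >] [B [Q < >]]] >] [B [Q < [B [Q < >]] >]]]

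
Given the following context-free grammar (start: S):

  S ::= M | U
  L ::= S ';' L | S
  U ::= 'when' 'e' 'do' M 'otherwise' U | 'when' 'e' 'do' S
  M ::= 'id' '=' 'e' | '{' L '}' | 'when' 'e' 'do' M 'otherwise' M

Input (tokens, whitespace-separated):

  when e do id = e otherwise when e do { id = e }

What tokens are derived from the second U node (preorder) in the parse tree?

when e do { id = e }

[S [U when e do [M id = e] otherwise [U when e do [S [M { [L [S [M id = e]]] }]]]]]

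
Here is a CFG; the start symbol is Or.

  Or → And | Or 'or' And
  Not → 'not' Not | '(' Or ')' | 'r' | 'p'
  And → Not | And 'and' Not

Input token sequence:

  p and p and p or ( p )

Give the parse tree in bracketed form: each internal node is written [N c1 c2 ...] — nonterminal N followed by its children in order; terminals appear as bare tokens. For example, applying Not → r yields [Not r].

[Or [Or [And [And [And [Not p]] and [Not p]] and [Not p]]] or [And [Not ( [Or [And [Not p]]] )]]]

Or
Or or And
And or And
And and Not or And
And and Not and Not or And
Not and Not and Not or And
p and Not and Not or And
p and p and Not or And
p and p and p or And
p and p and p or Not
p and p and p or ( Or )
p and p and p or ( And )
p and p and p or ( Not )
p and p and p or ( p )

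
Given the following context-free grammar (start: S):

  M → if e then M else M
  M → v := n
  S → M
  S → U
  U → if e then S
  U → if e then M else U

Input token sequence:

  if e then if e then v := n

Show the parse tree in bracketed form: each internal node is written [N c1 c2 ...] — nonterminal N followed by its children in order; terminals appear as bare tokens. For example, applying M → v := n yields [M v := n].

[S [U if e then [S [U if e then [S [M v := n]]]]]]

S
U
if e then S
if e then U
if e then if e then S
if e then if e then M
if e then if e then v := n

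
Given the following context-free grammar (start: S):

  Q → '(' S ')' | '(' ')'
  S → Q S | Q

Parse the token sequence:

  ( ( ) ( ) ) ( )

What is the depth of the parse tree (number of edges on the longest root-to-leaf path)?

[S [Q ( [S [Q ( )] [S [Q ( )]]] )] [S [Q ( )]]]

5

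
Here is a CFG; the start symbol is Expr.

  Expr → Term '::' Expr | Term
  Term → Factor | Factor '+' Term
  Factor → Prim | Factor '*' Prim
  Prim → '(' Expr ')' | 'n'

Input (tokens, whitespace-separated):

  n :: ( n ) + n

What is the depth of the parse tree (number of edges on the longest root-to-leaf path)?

9

[Expr [Term [Factor [Prim n]]] :: [Expr [Term [Factor [Prim ( [Expr [Term [Factor [Prim n]]]] )]] + [Term [Factor [Prim n]]]]]]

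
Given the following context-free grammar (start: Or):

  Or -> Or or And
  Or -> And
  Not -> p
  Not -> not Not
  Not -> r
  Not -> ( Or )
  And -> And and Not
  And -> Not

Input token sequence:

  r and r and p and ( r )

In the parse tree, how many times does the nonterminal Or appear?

2

[Or [And [And [And [And [Not r]] and [Not r]] and [Not p]] and [Not ( [Or [And [Not r]]] )]]]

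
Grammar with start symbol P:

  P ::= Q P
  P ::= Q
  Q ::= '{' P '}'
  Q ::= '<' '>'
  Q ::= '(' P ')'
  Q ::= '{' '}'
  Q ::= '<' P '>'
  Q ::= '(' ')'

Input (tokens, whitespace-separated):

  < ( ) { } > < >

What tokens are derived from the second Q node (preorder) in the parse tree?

( )

[P [Q < [P [Q ( )] [P [Q { }]]] >] [P [Q < >]]]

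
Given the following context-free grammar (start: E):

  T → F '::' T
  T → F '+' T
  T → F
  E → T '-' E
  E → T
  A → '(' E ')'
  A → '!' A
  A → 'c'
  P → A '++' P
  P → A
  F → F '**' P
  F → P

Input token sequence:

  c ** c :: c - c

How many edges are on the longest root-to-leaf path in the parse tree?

[E [T [F [F [P [A c]]] ** [P [A c]]] :: [T [F [P [A c]]]]] - [E [T [F [P [A c]]]]]]

6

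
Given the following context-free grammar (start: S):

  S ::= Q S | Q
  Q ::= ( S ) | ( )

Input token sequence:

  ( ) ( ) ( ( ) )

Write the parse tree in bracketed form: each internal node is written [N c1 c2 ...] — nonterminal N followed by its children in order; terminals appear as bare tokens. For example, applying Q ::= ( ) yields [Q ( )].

S
Q S
( ) S
( ) Q S
( ) ( ) S
( ) ( ) Q
( ) ( ) ( S )
( ) ( ) ( Q )
( ) ( ) ( ( ) )

[S [Q ( )] [S [Q ( )] [S [Q ( [S [Q ( )]] )]]]]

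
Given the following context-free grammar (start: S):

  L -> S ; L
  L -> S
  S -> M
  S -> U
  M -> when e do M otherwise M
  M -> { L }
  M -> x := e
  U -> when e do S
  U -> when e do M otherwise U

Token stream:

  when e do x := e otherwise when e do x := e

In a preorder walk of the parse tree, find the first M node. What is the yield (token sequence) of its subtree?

[S [U when e do [M x := e] otherwise [U when e do [S [M x := e]]]]]

x := e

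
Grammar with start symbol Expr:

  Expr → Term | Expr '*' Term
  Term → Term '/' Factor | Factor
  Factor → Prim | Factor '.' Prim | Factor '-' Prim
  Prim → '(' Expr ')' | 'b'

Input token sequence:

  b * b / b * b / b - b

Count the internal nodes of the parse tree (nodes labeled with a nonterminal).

20

[Expr [Expr [Expr [Term [Factor [Prim b]]]] * [Term [Term [Factor [Prim b]]] / [Factor [Prim b]]]] * [Term [Term [Factor [Prim b]]] / [Factor [Factor [Prim b]] - [Prim b]]]]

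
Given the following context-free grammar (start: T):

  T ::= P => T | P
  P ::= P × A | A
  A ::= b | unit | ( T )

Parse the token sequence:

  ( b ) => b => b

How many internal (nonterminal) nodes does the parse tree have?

[T [P [A ( [T [P [A b]]] )]] => [T [P [A b]] => [T [P [A b]]]]]

12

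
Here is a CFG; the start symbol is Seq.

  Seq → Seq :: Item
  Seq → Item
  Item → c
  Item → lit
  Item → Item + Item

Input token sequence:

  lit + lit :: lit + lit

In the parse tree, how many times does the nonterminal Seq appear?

2

[Seq [Seq [Item [Item lit] + [Item lit]]] :: [Item [Item lit] + [Item lit]]]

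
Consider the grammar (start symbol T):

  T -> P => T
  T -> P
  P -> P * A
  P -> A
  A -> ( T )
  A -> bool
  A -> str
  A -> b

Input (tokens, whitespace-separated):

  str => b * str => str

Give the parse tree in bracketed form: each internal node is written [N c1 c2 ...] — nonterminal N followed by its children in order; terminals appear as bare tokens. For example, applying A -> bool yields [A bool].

[T [P [A str]] => [T [P [P [A b]] * [A str]] => [T [P [A str]]]]]

T
P => T
A => T
str => T
str => P => T
str => P * A => T
str => A * A => T
str => b * A => T
str => b * str => T
str => b * str => P
str => b * str => A
str => b * str => str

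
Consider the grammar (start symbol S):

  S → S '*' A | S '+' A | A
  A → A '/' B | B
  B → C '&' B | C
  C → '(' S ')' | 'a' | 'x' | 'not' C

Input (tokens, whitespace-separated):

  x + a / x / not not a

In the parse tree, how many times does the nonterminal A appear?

4

[S [S [A [B [C x]]]] + [A [A [A [B [C a]]] / [B [C x]]] / [B [C not [C not [C a]]]]]]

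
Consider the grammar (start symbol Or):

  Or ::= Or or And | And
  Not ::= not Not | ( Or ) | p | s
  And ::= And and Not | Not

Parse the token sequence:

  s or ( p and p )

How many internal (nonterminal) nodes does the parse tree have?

[Or [Or [And [Not s]]] or [And [Not ( [Or [And [And [Not p]] and [Not p]]] )]]]

11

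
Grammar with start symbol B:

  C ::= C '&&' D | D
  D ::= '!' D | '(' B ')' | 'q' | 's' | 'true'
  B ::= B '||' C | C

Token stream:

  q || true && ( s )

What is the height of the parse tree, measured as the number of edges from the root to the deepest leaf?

[B [B [C [D q]]] || [C [C [D true]] && [D ( [B [C [D s]]] )]]]

6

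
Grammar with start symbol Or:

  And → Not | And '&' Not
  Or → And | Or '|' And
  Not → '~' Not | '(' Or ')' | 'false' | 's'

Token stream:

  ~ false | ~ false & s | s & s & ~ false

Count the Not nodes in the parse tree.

9

[Or [Or [Or [And [Not ~ [Not false]]]] | [And [And [Not ~ [Not false]]] & [Not s]]] | [And [And [And [Not s]] & [Not s]] & [Not ~ [Not false]]]]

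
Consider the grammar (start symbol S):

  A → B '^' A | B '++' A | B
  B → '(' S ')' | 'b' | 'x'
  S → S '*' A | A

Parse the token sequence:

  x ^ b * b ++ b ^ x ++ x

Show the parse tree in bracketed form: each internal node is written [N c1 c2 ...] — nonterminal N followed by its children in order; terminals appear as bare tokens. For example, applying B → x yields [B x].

S
S * A
A * A
B ^ A * A
x ^ A * A
x ^ B * A
x ^ b * A
x ^ b * B ++ A
x ^ b * b ++ A
x ^ b * b ++ B ^ A
x ^ b * b ++ b ^ A
x ^ b * b ++ b ^ B ++ A
x ^ b * b ++ b ^ x ++ A
x ^ b * b ++ b ^ x ++ B
x ^ b * b ++ b ^ x ++ x

[S [S [A [B x] ^ [A [B b]]]] * [A [B b] ++ [A [B b] ^ [A [B x] ++ [A [B x]]]]]]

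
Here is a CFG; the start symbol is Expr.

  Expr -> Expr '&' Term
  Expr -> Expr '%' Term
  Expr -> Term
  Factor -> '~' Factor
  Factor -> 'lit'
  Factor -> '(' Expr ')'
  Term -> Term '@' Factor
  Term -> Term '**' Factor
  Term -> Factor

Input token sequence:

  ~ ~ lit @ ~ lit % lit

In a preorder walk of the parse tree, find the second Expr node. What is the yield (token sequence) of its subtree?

[Expr [Expr [Term [Term [Factor ~ [Factor ~ [Factor lit]]]] @ [Factor ~ [Factor lit]]]] % [Term [Factor lit]]]

~ ~ lit @ ~ lit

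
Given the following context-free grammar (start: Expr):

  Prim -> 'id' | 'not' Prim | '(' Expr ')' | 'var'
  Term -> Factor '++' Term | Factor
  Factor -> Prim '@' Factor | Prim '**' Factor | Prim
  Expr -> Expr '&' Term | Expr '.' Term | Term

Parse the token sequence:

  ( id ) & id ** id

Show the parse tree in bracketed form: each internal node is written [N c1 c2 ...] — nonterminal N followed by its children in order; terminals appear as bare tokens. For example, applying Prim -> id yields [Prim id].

Expr
Expr & Term
Term & Term
Factor & Term
Prim & Term
( Expr ) & Term
( Term ) & Term
( Factor ) & Term
( Prim ) & Term
( id ) & Term
( id ) & Factor
( id ) & Prim ** Factor
( id ) & id ** Factor
( id ) & id ** Prim
( id ) & id ** id

[Expr [Expr [Term [Factor [Prim ( [Expr [Term [Factor [Prim id]]]] )]]]] & [Term [Factor [Prim id] ** [Factor [Prim id]]]]]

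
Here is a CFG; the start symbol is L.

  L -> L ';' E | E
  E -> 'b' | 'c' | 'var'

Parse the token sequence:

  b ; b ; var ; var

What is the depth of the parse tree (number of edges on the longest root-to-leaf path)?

[L [L [L [L [E b]] ; [E b]] ; [E var]] ; [E var]]

5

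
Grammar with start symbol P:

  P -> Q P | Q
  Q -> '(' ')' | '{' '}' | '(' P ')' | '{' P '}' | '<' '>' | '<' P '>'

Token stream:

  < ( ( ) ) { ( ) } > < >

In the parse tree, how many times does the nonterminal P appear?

[P [Q < [P [Q ( [P [Q ( )]] )] [P [Q { [P [Q ( )]] }]]] >] [P [Q < >]]]

6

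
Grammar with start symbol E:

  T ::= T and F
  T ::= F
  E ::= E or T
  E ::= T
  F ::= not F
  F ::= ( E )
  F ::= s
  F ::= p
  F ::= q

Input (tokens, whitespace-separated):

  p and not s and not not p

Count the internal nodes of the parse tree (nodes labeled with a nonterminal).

10

[E [T [T [T [F p]] and [F not [F s]]] and [F not [F not [F p]]]]]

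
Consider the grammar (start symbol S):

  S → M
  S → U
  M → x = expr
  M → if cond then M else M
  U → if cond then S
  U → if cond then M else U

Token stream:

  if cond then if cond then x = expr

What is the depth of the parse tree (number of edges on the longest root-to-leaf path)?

[S [U if cond then [S [U if cond then [S [M x = expr]]]]]]

6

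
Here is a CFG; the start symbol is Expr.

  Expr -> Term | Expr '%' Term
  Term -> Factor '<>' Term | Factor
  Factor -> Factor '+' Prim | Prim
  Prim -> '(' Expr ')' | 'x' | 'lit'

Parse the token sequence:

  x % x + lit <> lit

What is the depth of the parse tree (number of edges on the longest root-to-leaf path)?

[Expr [Expr [Term [Factor [Prim x]]]] % [Term [Factor [Factor [Prim x]] + [Prim lit]] <> [Term [Factor [Prim lit]]]]]

5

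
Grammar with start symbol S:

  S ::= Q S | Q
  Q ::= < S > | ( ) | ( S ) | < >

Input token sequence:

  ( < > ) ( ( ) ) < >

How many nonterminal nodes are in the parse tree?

10

[S [Q ( [S [Q < >]] )] [S [Q ( [S [Q ( )]] )] [S [Q < >]]]]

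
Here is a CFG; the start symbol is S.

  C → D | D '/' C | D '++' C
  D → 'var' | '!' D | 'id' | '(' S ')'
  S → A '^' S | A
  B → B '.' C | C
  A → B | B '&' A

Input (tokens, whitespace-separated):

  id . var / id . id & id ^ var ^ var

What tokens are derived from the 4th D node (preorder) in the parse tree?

id

[S [A [B [B [B [C [D id]]] . [C [D var] / [C [D id]]]] . [C [D id]]] & [A [B [C [D id]]]]] ^ [S [A [B [C [D var]]]] ^ [S [A [B [C [D var]]]]]]]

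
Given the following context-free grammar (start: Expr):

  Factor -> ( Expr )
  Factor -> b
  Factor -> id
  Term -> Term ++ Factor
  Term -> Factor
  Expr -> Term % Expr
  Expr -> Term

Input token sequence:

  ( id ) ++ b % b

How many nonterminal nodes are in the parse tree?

[Expr [Term [Term [Factor ( [Expr [Term [Factor id]]] )]] ++ [Factor b]] % [Expr [Term [Factor b]]]]

11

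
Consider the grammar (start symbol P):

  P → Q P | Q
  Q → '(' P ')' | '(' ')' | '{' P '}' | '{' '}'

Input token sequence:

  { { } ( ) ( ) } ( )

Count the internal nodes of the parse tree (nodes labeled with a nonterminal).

10

[P [Q { [P [Q { }] [P [Q ( )] [P [Q ( )]]]] }] [P [Q ( )]]]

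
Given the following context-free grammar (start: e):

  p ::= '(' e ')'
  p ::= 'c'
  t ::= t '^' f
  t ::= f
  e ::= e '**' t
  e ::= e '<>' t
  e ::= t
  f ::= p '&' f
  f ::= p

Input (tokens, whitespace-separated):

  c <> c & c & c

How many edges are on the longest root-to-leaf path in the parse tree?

6

[e [e [t [f [p c]]]] <> [t [f [p c] & [f [p c] & [f [p c]]]]]]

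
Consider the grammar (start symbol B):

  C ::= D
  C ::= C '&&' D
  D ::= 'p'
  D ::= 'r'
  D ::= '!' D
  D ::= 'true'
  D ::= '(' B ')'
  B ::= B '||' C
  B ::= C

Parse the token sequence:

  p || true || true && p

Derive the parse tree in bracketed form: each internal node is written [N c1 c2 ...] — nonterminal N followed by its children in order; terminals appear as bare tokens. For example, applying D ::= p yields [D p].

B
B || C
B || C || C
C || C || C
D || C || C
p || C || C
p || D || C
p || true || C
p || true || C && D
p || true || D && D
p || true || true && D
p || true || true && p

[B [B [B [C [D p]]] || [C [D true]]] || [C [C [D true]] && [D p]]]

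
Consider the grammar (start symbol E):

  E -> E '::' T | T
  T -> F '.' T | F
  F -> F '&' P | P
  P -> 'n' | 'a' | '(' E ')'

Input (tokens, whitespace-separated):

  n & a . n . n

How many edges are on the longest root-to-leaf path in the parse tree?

6

[E [T [F [F [P n]] & [P a]] . [T [F [P n]] . [T [F [P n]]]]]]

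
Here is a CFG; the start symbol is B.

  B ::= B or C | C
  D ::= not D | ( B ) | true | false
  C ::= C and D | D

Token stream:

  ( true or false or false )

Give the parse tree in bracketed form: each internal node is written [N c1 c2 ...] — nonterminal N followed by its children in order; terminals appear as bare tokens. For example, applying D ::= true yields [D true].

B
C
D
( B )
( B or C )
( B or C or C )
( C or C or C )
( D or C or C )
( true or C or C )
( true or D or C )
( true or false or C )
( true or false or D )
( true or false or false )

[B [C [D ( [B [B [B [C [D true]]] or [C [D false]]] or [C [D false]]] )]]]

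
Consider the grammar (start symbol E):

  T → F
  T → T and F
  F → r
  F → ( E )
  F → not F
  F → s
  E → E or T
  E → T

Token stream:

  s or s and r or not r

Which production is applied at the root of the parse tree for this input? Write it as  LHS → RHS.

[E [E [E [T [F s]]] or [T [T [F s]] and [F r]]] or [T [F not [F r]]]]

E → E or T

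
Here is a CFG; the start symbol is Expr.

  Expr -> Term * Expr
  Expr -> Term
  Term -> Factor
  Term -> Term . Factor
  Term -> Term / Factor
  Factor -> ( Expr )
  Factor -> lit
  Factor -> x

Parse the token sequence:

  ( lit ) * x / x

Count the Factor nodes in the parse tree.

4

[Expr [Term [Factor ( [Expr [Term [Factor lit]]] )]] * [Expr [Term [Term [Factor x]] / [Factor x]]]]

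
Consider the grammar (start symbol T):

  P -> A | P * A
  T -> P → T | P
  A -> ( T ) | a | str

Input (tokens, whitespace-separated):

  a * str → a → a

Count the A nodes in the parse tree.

4

[T [P [P [A a]] * [A str]] → [T [P [A a]] → [T [P [A a]]]]]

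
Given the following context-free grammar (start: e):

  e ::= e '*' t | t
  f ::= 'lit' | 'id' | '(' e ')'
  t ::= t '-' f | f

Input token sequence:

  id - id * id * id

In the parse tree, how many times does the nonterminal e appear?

3

[e [e [e [t [t [f id]] - [f id]]] * [t [f id]]] * [t [f id]]]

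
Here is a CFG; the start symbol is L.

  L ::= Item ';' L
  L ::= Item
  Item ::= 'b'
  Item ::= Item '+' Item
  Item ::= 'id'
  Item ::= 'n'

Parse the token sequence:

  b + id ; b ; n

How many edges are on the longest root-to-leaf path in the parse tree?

[L [Item [Item b] + [Item id]] ; [L [Item b] ; [L [Item n]]]]

4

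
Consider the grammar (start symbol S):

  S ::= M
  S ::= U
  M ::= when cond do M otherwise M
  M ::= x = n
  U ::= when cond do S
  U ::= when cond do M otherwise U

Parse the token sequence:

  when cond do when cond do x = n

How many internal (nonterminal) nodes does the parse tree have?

[S [U when cond do [S [U when cond do [S [M x = n]]]]]]

6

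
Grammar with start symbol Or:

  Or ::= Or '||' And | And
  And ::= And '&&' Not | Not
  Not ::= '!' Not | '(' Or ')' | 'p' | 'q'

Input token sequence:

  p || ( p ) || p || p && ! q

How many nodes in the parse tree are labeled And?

[Or [Or [Or [Or [And [Not p]]] || [And [Not ( [Or [And [Not p]]] )]]] || [And [Not p]]] || [And [And [Not p]] && [Not ! [Not q]]]]

6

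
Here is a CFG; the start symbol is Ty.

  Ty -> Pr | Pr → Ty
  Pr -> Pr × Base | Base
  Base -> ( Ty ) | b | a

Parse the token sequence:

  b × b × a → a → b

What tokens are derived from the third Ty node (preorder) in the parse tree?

[Ty [Pr [Pr [Pr [Base b]] × [Base b]] × [Base a]] → [Ty [Pr [Base a]] → [Ty [Pr [Base b]]]]]

b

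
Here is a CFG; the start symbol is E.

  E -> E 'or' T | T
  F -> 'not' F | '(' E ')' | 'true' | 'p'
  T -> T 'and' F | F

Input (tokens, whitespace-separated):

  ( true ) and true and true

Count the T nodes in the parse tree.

4

[E [T [T [T [F ( [E [T [F true]]] )]] and [F true]] and [F true]]]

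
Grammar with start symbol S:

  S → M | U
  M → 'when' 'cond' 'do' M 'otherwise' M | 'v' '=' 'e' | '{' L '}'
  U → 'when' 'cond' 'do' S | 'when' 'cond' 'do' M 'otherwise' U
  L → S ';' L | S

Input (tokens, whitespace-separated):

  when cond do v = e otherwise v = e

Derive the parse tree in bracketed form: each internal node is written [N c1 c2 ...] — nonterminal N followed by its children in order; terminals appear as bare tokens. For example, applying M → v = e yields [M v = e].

[S [M when cond do [M v = e] otherwise [M v = e]]]

S
M
when cond do M otherwise M
when cond do v = e otherwise M
when cond do v = e otherwise v = e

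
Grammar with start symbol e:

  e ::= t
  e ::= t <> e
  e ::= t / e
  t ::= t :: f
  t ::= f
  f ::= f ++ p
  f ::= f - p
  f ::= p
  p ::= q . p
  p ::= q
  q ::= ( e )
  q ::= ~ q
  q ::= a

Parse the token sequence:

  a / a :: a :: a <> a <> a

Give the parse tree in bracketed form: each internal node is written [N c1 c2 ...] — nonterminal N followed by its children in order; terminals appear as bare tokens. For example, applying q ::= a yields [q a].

[e [t [f [p [q a]]]] / [e [t [t [t [f [p [q a]]]] :: [f [p [q a]]]] :: [f [p [q a]]]] <> [e [t [f [p [q a]]]] <> [e [t [f [p [q a]]]]]]]]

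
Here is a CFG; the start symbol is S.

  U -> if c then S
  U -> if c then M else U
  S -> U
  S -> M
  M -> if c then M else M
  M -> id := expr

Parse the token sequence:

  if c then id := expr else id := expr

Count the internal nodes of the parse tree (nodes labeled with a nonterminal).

[S [M if c then [M id := expr] else [M id := expr]]]

4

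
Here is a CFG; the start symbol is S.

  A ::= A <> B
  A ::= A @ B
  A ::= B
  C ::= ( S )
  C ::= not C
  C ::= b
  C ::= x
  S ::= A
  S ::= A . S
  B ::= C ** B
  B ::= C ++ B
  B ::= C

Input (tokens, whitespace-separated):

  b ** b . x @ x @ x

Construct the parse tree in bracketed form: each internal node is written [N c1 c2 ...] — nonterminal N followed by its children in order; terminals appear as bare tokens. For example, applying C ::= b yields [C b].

S
A . S
B . S
C ** B . S
b ** B . S
b ** C . S
b ** b . S
b ** b . A
b ** b . A @ B
b ** b . A @ B @ B
b ** b . B @ B @ B
b ** b . C @ B @ B
b ** b . x @ B @ B
b ** b . x @ C @ B
b ** b . x @ x @ B
b ** b . x @ x @ C
b ** b . x @ x @ x

[S [A [B [C b] ** [B [C b]]]] . [S [A [A [A [B [C x]]] @ [B [C x]]] @ [B [C x]]]]]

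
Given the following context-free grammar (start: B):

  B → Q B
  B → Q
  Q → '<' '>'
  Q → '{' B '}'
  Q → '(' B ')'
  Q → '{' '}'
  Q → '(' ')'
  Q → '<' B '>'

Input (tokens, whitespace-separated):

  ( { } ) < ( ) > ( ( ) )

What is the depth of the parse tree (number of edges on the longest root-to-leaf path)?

6

[B [Q ( [B [Q { }]] )] [B [Q < [B [Q ( )]] >] [B [Q ( [B [Q ( )]] )]]]]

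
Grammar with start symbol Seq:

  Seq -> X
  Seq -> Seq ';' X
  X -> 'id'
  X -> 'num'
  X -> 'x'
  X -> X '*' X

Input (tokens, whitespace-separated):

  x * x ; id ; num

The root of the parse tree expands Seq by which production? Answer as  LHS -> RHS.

[Seq [Seq [Seq [X [X x] * [X x]]] ; [X id]] ; [X num]]

Seq -> Seq ';' X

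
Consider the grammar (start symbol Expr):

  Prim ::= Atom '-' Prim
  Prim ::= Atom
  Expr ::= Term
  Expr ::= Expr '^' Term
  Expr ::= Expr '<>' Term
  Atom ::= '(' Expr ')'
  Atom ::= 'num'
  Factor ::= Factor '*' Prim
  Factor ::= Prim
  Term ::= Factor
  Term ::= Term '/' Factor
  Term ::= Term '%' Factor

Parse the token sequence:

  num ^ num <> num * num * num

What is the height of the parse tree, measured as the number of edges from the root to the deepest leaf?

[Expr [Expr [Expr [Term [Factor [Prim [Atom num]]]]] ^ [Term [Factor [Prim [Atom num]]]]] <> [Term [Factor [Factor [Factor [Prim [Atom num]]] * [Prim [Atom num]]] * [Prim [Atom num]]]]]

7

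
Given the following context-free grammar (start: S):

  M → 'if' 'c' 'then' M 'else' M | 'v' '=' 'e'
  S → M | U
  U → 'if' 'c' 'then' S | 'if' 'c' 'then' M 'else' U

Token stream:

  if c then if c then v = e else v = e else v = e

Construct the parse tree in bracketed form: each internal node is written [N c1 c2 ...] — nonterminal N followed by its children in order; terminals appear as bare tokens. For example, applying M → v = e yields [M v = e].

[S [M if c then [M if c then [M v = e] else [M v = e]] else [M v = e]]]

S
M
if c then M else M
if c then if c then M else M else M
if c then if c then v = e else M else M
if c then if c then v = e else v = e else M
if c then if c then v = e else v = e else v = e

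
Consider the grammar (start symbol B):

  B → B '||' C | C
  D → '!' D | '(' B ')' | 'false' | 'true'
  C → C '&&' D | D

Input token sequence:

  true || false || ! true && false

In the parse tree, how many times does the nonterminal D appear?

[B [B [B [C [D true]]] || [C [D false]]] || [C [C [D ! [D true]]] && [D false]]]

5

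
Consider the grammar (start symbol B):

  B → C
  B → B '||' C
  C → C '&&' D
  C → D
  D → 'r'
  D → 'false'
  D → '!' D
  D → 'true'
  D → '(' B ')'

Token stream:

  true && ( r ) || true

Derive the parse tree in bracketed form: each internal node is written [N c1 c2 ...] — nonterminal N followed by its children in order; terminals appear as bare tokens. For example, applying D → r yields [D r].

B
B || C
C || C
C && D || C
D && D || C
true && D || C
true && ( B ) || C
true && ( C ) || C
true && ( D ) || C
true && ( r ) || C
true && ( r ) || D
true && ( r ) || true

[B [B [C [C [D true]] && [D ( [B [C [D r]]] )]]] || [C [D true]]]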